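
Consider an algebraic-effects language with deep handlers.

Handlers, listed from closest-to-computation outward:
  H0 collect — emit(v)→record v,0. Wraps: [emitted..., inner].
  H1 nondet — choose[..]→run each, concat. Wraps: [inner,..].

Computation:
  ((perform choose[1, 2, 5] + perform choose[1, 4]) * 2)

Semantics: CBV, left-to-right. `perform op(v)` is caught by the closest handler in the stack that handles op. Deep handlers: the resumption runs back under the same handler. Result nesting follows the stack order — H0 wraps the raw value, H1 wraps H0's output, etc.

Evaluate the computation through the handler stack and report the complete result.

Working:
choose[1, 2, 5] @ H1
  branch[0] choose=1:
    choose[1, 4] @ H1
      branch[0] choose=1:
        H0 returns [4]
        H1 returns [[4]]
      branch[1] choose=4:
        H0 returns [10]
        H1 returns [[10]]
  branch[1] choose=2:
    choose[1, 4] @ H1
      branch[0] choose=1:
        H0 returns [6]
        H1 returns [[6]]
      branch[1] choose=4:
        H0 returns [12]
        H1 returns [[12]]
  branch[2] choose=5:
    choose[1, 4] @ H1
      branch[0] choose=1:
        H0 returns [12]
        H1 returns [[12]]
      branch[1] choose=4:
        H0 returns [18]
        H1 returns [[18]]
= [[4], [10], [6], [12], [12], [18]]

Answer: [[4], [10], [6], [12], [12], [18]]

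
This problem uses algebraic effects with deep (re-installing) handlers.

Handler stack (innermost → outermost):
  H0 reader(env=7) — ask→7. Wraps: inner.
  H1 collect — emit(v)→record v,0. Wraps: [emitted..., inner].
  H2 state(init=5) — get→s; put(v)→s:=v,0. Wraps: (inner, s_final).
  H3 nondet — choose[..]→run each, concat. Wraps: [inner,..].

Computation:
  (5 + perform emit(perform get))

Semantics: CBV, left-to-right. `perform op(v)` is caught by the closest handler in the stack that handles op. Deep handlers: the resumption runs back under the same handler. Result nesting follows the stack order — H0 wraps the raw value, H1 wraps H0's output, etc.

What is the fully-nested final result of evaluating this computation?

Working:
get @ H2 ⇒ 5
emit(5) @ H1 ⇒ out+=5
H0 returns 5
H1 returns [5, 5]
H2 returns ([5, 5], 5)
H3 returns [([5, 5], 5)]
= [([5, 5], 5)]

Answer: [([5, 5], 5)]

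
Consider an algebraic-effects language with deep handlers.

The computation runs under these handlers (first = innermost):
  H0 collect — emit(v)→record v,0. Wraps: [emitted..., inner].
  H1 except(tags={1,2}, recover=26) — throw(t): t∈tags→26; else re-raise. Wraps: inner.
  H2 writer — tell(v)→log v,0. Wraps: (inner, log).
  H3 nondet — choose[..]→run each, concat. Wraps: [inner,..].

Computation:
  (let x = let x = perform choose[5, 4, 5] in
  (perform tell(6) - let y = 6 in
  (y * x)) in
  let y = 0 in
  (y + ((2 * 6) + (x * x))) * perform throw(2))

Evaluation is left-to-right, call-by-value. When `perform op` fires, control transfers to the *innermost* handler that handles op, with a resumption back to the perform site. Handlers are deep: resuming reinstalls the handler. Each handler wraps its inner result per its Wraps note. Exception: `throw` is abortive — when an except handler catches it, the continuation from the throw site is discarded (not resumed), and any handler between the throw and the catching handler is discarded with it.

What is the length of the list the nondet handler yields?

Evaluation trace:
choose[5, 4, 5] @ H3
  branch[0] choose=5:
    tell(6) @ H2 ⇒ log+=6
    throw(2) @ H1 caught ⇒ 26
    H2 returns (26, (6))
    H3 returns [(26, (6))]
  branch[1] choose=4:
    tell(6) @ H2 ⇒ log+=6
    throw(2) @ H1 caught ⇒ 26
    H2 returns (26, (6))
    H3 returns [(26, (6))]
  branch[2] choose=5:
    tell(6) @ H2 ⇒ log+=6
    throw(2) @ H1 caught ⇒ 26
    H2 returns (26, (6))
    H3 returns [(26, (6))]
= [(26, (6)), (26, (6)), (26, (6))]

Answer: 3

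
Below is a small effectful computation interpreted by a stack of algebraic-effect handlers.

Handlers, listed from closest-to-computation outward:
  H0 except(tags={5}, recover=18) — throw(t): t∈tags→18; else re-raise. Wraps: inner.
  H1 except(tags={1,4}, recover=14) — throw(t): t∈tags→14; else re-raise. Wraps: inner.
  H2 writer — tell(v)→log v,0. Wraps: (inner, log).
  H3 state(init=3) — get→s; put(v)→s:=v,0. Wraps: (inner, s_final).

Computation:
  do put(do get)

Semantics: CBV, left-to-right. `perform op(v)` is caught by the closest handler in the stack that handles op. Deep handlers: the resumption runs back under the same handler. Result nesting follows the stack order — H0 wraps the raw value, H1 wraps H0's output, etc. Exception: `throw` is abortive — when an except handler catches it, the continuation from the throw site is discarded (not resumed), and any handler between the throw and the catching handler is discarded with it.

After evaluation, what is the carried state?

Evaluation trace:
get @ H3 ⇒ 3
put(3) @ H3 ⇒ s:=3
H0 returns 0
H1 returns 0
H2 returns (0, ())
H3 returns ((0, ()), 3)
= ((0, ()), 3)

Answer: 3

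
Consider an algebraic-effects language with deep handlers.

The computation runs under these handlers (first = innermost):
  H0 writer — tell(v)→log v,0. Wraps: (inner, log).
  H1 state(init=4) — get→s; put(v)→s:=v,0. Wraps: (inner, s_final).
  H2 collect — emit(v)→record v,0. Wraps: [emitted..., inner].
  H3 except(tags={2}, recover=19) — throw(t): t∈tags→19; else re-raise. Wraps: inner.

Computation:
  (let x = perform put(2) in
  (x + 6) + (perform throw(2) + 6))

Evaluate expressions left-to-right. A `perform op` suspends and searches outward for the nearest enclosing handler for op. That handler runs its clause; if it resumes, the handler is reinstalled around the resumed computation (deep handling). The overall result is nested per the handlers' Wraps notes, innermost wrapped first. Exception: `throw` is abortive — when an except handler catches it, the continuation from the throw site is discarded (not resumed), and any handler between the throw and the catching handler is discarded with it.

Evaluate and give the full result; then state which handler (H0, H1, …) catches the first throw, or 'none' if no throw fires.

Answer: 19 ; first throw caught by: H3

Step-by-step:
put(2) @ H1 ⇒ s:=2
throw(2) @ H3 caught ⇒ 19
= 19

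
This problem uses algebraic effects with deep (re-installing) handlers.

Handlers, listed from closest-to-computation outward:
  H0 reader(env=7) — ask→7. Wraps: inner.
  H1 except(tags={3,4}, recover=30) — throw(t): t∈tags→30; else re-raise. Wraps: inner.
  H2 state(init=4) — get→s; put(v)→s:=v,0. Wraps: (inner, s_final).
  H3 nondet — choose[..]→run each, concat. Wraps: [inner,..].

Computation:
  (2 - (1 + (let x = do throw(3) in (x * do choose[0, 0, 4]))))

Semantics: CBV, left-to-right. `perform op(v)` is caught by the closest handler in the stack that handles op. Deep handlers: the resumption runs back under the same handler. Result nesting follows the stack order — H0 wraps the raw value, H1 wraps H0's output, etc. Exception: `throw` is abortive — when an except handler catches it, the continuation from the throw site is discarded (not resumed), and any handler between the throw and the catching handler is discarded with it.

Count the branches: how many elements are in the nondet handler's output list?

Step-by-step:
throw(3) @ H1 caught ⇒ 30
H2 returns (30, 4)
H3 returns [(30, 4)]
= [(30, 4)]

Answer: 1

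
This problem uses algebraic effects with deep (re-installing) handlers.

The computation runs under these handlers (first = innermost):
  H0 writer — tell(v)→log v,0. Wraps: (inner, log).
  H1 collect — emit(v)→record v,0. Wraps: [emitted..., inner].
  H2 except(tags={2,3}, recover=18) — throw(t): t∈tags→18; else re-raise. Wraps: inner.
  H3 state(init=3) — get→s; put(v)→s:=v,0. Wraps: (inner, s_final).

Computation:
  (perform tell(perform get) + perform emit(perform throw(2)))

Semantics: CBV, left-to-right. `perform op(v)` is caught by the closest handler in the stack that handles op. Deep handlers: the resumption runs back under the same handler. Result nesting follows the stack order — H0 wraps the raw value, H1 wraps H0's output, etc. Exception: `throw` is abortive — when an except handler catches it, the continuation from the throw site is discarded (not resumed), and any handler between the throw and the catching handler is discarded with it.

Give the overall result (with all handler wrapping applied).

Evaluation trace:
get @ H3 ⇒ 3
tell(3) @ H0 ⇒ log+=3
throw(2) @ H2 caught ⇒ 18
H3 returns (18, 3)
= (18, 3)

Answer: (18, 3)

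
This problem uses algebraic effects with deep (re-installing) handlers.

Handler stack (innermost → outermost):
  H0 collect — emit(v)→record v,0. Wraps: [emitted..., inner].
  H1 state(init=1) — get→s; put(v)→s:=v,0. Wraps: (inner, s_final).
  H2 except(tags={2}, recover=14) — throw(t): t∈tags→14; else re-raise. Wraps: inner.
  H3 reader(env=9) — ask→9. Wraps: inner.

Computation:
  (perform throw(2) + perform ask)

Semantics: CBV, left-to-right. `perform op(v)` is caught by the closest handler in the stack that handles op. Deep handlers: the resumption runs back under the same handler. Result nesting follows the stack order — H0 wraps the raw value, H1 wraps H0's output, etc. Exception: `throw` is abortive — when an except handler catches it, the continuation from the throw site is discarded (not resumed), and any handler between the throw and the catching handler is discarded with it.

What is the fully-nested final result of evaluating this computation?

Answer: 14

Evaluation trace:
throw(2) @ H2 caught ⇒ 14
H3 returns 14
= 14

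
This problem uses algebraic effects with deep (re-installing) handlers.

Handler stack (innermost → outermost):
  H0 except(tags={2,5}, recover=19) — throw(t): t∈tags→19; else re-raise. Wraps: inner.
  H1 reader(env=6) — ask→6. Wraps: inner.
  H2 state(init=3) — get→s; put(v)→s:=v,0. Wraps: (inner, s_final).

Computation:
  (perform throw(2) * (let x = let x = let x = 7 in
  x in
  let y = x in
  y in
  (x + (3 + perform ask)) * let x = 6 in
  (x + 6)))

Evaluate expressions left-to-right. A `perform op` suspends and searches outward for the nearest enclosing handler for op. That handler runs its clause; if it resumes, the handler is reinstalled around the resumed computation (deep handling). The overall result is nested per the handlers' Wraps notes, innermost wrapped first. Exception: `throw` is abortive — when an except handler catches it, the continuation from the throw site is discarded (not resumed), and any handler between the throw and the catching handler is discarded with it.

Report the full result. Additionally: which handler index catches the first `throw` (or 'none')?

Working:
throw(2) @ H0 caught ⇒ 19
H1 returns 19
H2 returns (19, 3)
= (19, 3)

Answer: (19, 3) ; first throw caught by: H0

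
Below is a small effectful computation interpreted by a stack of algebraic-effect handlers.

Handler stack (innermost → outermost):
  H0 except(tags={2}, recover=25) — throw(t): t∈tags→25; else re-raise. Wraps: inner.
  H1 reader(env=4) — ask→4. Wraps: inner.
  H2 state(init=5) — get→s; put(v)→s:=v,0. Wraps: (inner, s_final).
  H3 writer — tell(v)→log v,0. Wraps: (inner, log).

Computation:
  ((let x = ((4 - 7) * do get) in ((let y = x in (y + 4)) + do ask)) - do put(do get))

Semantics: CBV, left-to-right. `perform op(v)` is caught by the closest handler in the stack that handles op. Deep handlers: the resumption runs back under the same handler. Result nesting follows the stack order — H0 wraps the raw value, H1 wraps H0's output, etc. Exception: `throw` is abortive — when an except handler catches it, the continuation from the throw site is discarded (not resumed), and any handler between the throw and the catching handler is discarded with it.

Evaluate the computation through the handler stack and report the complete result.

Evaluation trace:
get @ H2 ⇒ 5
ask @ H1 ⇒ 4
get @ H2 ⇒ 5
put(5) @ H2 ⇒ s:=5
H0 returns -7
H1 returns -7
H2 returns (-7, 5)
H3 returns ((-7, 5), ())
= ((-7, 5), ())

Answer: ((-7, 5), ())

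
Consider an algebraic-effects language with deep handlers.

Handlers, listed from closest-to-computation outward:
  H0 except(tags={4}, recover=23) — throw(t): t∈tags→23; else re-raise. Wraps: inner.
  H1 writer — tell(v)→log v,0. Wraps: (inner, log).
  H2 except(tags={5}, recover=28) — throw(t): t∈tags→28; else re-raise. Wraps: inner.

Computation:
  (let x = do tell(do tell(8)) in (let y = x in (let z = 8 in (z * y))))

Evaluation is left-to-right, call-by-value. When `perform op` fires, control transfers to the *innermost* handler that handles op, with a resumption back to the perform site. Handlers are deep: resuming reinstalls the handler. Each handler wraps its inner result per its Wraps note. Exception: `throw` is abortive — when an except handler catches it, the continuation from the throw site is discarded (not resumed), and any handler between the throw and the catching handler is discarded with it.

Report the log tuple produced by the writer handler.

Evaluation trace:
tell(8) @ H1 ⇒ log+=8
tell(0) @ H1 ⇒ log+=0
H0 returns 0
H1 returns (0, (8, 0))
H2 returns (0, (8, 0))
= (0, (8, 0))

Answer: (8, 0)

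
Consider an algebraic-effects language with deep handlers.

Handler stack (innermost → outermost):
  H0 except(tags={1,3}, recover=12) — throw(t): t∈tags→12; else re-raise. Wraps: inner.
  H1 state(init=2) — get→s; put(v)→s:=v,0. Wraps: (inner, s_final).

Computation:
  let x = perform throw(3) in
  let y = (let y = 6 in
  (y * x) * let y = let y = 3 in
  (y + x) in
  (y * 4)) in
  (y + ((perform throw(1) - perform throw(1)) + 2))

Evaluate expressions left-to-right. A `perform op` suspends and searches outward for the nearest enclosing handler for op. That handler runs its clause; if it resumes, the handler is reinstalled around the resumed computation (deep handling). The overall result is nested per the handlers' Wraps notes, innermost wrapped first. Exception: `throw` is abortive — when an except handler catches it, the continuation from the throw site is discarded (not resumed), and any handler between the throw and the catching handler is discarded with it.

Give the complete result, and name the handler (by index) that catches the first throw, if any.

Working:
throw(3) @ H0 caught ⇒ 12
H1 returns (12, 2)
= (12, 2)

Answer: (12, 2) ; first throw caught by: H0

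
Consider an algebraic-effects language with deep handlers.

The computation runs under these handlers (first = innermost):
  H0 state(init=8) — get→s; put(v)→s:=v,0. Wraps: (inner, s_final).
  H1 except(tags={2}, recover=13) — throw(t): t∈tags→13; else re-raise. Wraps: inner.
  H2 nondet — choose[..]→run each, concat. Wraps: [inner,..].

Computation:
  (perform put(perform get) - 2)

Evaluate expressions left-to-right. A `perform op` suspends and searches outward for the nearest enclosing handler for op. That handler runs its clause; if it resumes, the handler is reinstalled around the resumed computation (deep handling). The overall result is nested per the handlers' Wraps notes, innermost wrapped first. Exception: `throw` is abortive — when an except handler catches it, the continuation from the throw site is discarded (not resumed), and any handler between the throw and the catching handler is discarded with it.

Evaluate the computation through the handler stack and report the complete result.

Step-by-step:
get @ H0 ⇒ 8
put(8) @ H0 ⇒ s:=8
H0 returns (-2, 8)
H1 returns (-2, 8)
H2 returns [(-2, 8)]
= [(-2, 8)]

Answer: [(-2, 8)]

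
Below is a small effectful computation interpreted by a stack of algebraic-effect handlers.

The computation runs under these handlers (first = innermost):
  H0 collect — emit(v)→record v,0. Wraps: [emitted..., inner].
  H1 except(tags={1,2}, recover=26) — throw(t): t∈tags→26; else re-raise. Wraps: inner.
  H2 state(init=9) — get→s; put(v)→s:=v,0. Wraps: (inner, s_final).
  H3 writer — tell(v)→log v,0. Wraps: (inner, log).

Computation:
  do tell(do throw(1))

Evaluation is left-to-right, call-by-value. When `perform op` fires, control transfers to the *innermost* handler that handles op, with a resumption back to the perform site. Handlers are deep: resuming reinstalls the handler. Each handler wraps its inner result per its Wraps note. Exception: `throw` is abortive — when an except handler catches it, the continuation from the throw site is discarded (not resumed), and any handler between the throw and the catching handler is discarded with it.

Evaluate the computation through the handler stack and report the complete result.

Evaluation trace:
throw(1) @ H1 caught ⇒ 26
H2 returns (26, 9)
H3 returns ((26, 9), ())
= ((26, 9), ())

Answer: ((26, 9), ())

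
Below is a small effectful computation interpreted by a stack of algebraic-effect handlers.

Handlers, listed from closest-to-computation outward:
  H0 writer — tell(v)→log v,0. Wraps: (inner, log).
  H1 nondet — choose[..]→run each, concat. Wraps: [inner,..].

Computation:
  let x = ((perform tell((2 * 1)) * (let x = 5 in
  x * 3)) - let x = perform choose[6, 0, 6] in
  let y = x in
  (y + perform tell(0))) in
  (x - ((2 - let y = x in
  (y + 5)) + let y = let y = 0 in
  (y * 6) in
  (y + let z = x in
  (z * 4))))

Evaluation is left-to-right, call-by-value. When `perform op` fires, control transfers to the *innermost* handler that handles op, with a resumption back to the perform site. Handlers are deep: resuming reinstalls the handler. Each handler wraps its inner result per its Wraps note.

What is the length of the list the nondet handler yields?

Answer: 3

Step-by-step:
tell(2) @ H0 ⇒ log+=2
choose[6, 0, 6] @ H1
  branch[0] choose=6:
    tell(0) @ H0 ⇒ log+=0
    H0 returns (15, (2, 0))
    H1 returns [(15, (2, 0))]
  branch[1] choose=0:
    tell(0) @ H0 ⇒ log+=0
    H0 returns (3, (2, 0))
    H1 returns [(3, (2, 0))]
  branch[2] choose=6:
    tell(0) @ H0 ⇒ log+=0
    H0 returns (15, (2, 0))
    H1 returns [(15, (2, 0))]
= [(15, (2, 0)), (3, (2, 0)), (15, (2, 0))]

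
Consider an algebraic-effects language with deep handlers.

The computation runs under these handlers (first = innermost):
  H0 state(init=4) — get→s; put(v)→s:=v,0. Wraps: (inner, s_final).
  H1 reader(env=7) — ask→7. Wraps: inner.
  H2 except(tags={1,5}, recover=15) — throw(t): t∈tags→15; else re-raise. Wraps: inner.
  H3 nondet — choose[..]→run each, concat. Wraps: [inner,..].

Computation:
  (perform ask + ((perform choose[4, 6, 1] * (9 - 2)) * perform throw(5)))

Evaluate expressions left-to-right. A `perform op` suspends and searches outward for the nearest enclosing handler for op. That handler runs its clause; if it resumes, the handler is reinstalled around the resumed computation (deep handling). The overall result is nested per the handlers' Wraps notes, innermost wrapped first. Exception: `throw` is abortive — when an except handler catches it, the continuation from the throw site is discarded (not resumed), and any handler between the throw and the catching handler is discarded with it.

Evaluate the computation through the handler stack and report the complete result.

Step-by-step:
ask @ H1 ⇒ 7
choose[4, 6, 1] @ H3
  branch[0] choose=4:
    throw(5) @ H2 caught ⇒ 15
    H3 returns [15]
  branch[1] choose=6:
    throw(5) @ H2 caught ⇒ 15
    H3 returns [15]
  branch[2] choose=1:
    throw(5) @ H2 caught ⇒ 15
    H3 returns [15]
= [15, 15, 15]

Answer: [15, 15, 15]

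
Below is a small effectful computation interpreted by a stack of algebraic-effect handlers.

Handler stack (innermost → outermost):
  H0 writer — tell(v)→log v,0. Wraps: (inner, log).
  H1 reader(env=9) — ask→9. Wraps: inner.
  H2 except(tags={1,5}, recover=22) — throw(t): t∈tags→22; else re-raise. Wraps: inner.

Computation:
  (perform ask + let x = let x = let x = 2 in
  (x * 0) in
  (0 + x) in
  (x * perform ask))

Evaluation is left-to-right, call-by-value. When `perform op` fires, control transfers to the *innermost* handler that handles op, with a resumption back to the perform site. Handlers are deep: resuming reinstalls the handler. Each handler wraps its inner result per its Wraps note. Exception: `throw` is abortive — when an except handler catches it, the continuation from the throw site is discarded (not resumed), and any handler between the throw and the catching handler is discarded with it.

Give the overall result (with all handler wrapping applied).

Working:
ask @ H1 ⇒ 9
ask @ H1 ⇒ 9
H0 returns (9, ())
H1 returns (9, ())
H2 returns (9, ())
= (9, ())

Answer: (9, ())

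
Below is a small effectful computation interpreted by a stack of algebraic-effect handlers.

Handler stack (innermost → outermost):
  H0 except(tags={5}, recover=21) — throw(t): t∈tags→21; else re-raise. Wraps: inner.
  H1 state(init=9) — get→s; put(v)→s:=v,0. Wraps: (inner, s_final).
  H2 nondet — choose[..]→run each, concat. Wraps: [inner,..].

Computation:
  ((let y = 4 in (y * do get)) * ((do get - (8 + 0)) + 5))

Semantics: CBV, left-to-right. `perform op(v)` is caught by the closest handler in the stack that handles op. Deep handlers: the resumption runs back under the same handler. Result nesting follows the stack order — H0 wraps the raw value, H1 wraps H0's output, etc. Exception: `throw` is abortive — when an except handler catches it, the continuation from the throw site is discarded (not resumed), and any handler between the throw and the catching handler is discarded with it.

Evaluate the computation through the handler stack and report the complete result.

Step-by-step:
get @ H1 ⇒ 9
get @ H1 ⇒ 9
H0 returns 216
H1 returns (216, 9)
H2 returns [(216, 9)]
= [(216, 9)]

Answer: [(216, 9)]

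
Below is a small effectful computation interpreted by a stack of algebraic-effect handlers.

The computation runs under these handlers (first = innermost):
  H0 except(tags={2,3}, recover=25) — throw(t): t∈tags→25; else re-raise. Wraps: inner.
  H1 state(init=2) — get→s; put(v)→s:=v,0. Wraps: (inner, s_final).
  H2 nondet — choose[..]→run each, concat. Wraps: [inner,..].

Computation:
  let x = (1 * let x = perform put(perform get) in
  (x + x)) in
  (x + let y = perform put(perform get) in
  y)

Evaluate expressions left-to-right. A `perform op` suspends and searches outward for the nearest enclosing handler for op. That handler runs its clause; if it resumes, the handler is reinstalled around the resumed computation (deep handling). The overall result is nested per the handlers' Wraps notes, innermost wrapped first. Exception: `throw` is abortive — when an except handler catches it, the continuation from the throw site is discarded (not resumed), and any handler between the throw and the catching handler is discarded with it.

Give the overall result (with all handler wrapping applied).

Answer: [(0, 2)]

Step-by-step:
get @ H1 ⇒ 2
put(2) @ H1 ⇒ s:=2
get @ H1 ⇒ 2
put(2) @ H1 ⇒ s:=2
H0 returns 0
H1 returns (0, 2)
H2 returns [(0, 2)]
= [(0, 2)]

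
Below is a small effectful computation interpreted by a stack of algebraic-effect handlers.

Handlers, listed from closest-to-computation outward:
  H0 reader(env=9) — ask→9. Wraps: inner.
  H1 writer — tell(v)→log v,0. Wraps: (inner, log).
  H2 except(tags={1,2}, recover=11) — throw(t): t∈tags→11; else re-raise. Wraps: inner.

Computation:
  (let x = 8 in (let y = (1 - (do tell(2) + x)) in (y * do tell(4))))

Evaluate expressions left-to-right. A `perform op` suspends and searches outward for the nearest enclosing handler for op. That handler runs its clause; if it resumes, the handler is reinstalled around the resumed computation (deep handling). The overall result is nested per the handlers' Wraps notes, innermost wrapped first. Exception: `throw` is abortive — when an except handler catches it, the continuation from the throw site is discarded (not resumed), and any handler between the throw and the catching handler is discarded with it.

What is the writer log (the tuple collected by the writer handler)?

Evaluation trace:
tell(2) @ H1 ⇒ log+=2
tell(4) @ H1 ⇒ log+=4
H0 returns 0
H1 returns (0, (2, 4))
H2 returns (0, (2, 4))
= (0, (2, 4))

Answer: (2, 4)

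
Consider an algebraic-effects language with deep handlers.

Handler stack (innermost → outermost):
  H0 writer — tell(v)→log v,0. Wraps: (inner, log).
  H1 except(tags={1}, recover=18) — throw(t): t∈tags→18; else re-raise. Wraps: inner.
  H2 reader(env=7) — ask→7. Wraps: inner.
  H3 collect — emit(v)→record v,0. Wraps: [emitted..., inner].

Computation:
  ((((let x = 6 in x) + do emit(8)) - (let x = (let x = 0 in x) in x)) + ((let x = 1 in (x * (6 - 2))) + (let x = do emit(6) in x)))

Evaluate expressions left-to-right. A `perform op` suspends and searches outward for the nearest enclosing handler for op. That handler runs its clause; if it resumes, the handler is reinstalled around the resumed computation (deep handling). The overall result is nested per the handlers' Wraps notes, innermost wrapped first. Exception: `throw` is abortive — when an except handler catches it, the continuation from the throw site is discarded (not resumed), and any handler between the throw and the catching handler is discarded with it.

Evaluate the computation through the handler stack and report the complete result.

Working:
emit(8) @ H3 ⇒ out+=8
emit(6) @ H3 ⇒ out+=6
H0 returns (10, ())
H1 returns (10, ())
H2 returns (10, ())
H3 returns [8, 6, (10, ())]
= [8, 6, (10, ())]

Answer: [8, 6, (10, ())]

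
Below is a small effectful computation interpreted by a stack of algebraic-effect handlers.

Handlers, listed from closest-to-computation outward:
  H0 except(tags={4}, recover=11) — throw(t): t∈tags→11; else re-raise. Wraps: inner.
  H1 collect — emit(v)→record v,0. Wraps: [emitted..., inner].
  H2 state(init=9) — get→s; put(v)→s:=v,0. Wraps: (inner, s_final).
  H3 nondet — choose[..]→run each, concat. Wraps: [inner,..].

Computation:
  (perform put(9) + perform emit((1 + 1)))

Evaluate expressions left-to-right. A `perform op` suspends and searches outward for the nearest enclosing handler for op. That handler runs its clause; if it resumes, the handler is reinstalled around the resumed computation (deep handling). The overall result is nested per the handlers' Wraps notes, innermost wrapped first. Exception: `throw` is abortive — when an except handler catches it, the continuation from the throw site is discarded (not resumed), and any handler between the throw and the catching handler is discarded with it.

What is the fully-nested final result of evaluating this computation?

Answer: [([2, 0], 9)]

Evaluation trace:
put(9) @ H2 ⇒ s:=9
emit(2) @ H1 ⇒ out+=2
H0 returns 0
H1 returns [2, 0]
H2 returns ([2, 0], 9)
H3 returns [([2, 0], 9)]
= [([2, 0], 9)]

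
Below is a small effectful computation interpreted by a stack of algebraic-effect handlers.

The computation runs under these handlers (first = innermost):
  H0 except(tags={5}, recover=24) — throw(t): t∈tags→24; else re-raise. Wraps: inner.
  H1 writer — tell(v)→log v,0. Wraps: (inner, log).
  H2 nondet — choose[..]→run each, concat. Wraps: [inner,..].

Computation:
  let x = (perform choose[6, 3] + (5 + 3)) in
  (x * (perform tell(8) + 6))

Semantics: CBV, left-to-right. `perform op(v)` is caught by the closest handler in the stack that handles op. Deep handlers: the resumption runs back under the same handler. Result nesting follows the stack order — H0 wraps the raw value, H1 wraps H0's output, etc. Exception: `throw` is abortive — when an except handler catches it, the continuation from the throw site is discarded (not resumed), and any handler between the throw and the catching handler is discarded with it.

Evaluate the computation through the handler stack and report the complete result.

Answer: [(84, (8)), (66, (8))]

Step-by-step:
choose[6, 3] @ H2
  branch[0] choose=6:
    tell(8) @ H1 ⇒ log+=8
    H0 returns 84
    H1 returns (84, (8))
    H2 returns [(84, (8))]
  branch[1] choose=3:
    tell(8) @ H1 ⇒ log+=8
    H0 returns 66
    H1 returns (66, (8))
    H2 returns [(66, (8))]
= [(84, (8)), (66, (8))]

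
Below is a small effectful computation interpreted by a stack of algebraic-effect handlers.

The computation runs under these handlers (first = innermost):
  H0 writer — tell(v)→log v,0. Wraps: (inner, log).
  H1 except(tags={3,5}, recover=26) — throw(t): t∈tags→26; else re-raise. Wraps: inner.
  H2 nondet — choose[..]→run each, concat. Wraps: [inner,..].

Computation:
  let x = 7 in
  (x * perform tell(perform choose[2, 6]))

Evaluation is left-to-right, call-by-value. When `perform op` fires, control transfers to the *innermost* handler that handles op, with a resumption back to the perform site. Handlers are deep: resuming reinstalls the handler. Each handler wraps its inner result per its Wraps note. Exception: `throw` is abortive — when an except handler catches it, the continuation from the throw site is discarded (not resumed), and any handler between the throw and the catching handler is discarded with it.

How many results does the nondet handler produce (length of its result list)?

Step-by-step:
choose[2, 6] @ H2
  branch[0] choose=2:
    tell(2) @ H0 ⇒ log+=2
    H0 returns (0, (2))
    H1 returns (0, (2))
    H2 returns [(0, (2))]
  branch[1] choose=6:
    tell(6) @ H0 ⇒ log+=6
    H0 returns (0, (6))
    H1 returns (0, (6))
    H2 returns [(0, (6))]
= [(0, (2)), (0, (6))]

Answer: 2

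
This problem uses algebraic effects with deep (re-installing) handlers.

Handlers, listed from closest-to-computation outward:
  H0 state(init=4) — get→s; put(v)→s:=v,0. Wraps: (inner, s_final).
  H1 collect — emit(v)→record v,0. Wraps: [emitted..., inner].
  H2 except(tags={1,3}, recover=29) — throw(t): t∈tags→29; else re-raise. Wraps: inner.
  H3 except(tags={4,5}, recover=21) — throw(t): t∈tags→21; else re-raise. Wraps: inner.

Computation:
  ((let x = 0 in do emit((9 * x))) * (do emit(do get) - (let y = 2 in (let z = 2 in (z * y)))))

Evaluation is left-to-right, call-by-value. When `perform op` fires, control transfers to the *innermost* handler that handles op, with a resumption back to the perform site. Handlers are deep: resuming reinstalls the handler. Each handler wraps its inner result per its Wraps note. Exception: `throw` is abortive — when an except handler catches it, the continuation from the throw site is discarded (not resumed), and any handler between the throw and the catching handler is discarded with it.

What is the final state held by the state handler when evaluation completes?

Working:
emit(0) @ H1 ⇒ out+=0
get @ H0 ⇒ 4
emit(4) @ H1 ⇒ out+=4
H0 returns (0, 4)
H1 returns [0, 4, (0, 4)]
H2 returns [0, 4, (0, 4)]
H3 returns [0, 4, (0, 4)]
= [0, 4, (0, 4)]

Answer: 4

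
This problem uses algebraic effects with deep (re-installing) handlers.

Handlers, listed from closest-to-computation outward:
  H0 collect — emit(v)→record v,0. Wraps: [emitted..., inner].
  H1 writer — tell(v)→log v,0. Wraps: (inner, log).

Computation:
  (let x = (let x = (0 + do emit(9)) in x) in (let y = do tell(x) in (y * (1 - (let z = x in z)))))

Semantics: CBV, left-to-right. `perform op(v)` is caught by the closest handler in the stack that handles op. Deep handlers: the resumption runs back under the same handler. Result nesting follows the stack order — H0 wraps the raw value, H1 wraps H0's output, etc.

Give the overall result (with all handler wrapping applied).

Evaluation trace:
emit(9) @ H0 ⇒ out+=9
tell(0) @ H1 ⇒ log+=0
H0 returns [9, 0]
H1 returns ([9, 0], (0))
= ([9, 0], (0))

Answer: ([9, 0], (0))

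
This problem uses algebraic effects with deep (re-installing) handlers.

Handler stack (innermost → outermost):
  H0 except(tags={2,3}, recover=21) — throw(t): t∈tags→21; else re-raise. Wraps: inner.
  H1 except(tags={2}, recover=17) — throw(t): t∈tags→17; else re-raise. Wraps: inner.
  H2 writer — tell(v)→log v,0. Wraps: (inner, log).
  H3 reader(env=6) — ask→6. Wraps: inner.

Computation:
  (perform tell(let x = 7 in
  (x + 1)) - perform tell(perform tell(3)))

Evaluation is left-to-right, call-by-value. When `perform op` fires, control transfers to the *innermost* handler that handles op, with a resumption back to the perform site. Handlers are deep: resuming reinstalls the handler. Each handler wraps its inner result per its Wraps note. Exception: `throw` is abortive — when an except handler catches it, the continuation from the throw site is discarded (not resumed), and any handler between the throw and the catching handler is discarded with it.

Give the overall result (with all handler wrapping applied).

Working:
tell(8) @ H2 ⇒ log+=8
tell(3) @ H2 ⇒ log+=3
tell(0) @ H2 ⇒ log+=0
H0 returns 0
H1 returns 0
H2 returns (0, (8, 3, 0))
H3 returns (0, (8, 3, 0))
= (0, (8, 3, 0))

Answer: (0, (8, 3, 0))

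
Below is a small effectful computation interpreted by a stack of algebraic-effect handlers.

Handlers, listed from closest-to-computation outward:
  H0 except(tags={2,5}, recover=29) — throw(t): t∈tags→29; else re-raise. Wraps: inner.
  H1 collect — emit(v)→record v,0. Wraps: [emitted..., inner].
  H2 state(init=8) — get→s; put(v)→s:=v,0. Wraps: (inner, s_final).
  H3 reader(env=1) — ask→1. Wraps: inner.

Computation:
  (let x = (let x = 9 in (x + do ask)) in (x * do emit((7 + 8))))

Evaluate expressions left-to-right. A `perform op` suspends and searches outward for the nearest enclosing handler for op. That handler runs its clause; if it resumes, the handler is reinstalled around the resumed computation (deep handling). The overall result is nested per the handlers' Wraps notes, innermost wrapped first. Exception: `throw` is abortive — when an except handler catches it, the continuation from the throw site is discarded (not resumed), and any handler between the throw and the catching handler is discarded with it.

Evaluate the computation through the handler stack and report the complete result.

Answer: ([15, 0], 8)

Evaluation trace:
ask @ H3 ⇒ 1
emit(15) @ H1 ⇒ out+=15
H0 returns 0
H1 returns [15, 0]
H2 returns ([15, 0], 8)
H3 returns ([15, 0], 8)
= ([15, 0], 8)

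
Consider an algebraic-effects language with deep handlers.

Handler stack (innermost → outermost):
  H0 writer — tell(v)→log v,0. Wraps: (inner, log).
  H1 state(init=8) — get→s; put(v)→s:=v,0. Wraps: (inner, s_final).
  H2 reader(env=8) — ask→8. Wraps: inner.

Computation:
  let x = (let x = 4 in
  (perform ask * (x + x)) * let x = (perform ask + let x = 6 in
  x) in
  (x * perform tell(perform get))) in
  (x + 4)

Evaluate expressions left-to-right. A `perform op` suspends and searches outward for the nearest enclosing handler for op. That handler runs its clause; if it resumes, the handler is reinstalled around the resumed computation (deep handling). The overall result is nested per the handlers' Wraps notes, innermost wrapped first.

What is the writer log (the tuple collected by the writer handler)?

Step-by-step:
ask @ H2 ⇒ 8
ask @ H2 ⇒ 8
get @ H1 ⇒ 8
tell(8) @ H0 ⇒ log+=8
H0 returns (4, (8))
H1 returns ((4, (8)), 8)
H2 returns ((4, (8)), 8)
= ((4, (8)), 8)

Answer: (8)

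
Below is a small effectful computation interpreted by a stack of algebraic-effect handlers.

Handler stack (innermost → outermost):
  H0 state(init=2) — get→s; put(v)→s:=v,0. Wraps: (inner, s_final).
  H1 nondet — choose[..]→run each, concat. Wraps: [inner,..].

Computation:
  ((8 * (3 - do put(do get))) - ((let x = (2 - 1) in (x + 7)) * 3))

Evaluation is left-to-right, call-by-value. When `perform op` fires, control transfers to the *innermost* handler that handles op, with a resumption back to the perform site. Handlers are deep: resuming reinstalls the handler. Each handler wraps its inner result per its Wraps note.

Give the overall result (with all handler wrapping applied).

Answer: [(0, 2)]

Evaluation trace:
get @ H0 ⇒ 2
put(2) @ H0 ⇒ s:=2
H0 returns (0, 2)
H1 returns [(0, 2)]
= [(0, 2)]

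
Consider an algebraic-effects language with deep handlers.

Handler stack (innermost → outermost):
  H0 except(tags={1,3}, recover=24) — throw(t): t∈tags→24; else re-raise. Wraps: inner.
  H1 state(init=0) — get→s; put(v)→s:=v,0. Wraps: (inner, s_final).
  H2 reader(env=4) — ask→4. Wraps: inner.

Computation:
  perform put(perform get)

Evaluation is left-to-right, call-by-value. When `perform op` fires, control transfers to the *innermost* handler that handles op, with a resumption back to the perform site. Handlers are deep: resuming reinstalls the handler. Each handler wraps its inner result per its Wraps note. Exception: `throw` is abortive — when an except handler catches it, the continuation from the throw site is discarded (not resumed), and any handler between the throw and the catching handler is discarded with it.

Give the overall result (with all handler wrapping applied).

Answer: (0, 0)

Step-by-step:
get @ H1 ⇒ 0
put(0) @ H1 ⇒ s:=0
H0 returns 0
H1 returns (0, 0)
H2 returns (0, 0)
= (0, 0)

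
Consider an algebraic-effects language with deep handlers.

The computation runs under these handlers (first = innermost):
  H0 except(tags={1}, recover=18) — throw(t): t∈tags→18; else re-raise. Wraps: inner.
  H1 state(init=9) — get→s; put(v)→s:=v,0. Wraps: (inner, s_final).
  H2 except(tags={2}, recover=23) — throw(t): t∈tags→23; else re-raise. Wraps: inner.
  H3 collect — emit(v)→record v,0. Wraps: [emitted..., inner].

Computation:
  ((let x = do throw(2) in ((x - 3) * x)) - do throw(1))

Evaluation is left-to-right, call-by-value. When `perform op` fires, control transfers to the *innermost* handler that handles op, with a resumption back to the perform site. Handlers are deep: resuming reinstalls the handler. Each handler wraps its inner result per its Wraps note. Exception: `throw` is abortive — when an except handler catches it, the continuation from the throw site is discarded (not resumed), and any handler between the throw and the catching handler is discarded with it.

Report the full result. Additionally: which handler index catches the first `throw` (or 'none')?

Answer: [23] ; first throw caught by: H2

Step-by-step:
throw(2) @ H0 re-raised
throw(2) @ H2 caught ⇒ 23
H3 returns [23]
= [23]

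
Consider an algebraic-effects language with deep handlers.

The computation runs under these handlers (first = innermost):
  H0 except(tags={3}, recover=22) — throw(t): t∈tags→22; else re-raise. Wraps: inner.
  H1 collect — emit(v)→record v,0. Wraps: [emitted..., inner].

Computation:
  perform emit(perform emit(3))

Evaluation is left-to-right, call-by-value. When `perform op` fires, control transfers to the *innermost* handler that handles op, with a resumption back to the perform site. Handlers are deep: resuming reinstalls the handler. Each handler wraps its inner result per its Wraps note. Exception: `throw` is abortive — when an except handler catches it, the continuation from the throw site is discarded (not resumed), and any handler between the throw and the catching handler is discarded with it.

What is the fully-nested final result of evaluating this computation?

Answer: [3, 0, 0]

Evaluation trace:
emit(3) @ H1 ⇒ out+=3
emit(0) @ H1 ⇒ out+=0
H0 returns 0
H1 returns [3, 0, 0]
= [3, 0, 0]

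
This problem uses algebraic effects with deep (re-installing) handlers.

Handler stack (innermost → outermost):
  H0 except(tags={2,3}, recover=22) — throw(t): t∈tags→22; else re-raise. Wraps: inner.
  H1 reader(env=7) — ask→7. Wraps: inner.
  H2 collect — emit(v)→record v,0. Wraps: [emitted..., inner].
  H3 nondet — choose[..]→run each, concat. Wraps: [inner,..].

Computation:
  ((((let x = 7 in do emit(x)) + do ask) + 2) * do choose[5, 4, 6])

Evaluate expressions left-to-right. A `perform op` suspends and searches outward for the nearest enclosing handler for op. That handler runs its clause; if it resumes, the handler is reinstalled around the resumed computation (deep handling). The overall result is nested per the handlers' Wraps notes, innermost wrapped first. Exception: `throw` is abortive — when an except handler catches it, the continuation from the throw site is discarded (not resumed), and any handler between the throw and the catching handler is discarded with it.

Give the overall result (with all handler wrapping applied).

Answer: [[7, 45], [7, 36], [7, 54]]

Working:
emit(7) @ H2 ⇒ out+=7
ask @ H1 ⇒ 7
choose[5, 4, 6] @ H3
  branch[0] choose=5:
    H0 returns 45
    H1 returns 45
    H2 returns [7, 45]
    H3 returns [[7, 45]]
  branch[1] choose=4:
    H0 returns 36
    H1 returns 36
    H2 returns [7, 36]
    H3 returns [[7, 36]]
  branch[2] choose=6:
    H0 returns 54
    H1 returns 54
    H2 returns [7, 54]
    H3 returns [[7, 54]]
= [[7, 45], [7, 36], [7, 54]]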